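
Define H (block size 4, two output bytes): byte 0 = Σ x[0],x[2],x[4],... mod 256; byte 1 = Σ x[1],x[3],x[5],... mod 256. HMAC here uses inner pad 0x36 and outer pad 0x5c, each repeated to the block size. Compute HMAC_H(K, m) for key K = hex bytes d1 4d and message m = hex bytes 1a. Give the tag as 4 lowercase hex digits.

201e

Key hex bytes d1 4d is 2 bytes ≤ B = 4; zero-pad to 4 bytes: K' = d1 4d 00 00.
K' ⊕ ipad = e7 7b 36 36.  K' ⊕ opad = 8d 11 5c 5c.
Inner input = (K'⊕ipad) ∥ m = e7 7b 36 36 ∥ 1a.
Inner hash: even-index sum = 311 mod 256 = 55; odd-index sum = 177 mod 256 = 177 → 37 b1.
Outer input = (K'⊕opad) ∥ inner = 8d 11 5c 5c ∥ 37 b1.
Outer hash (tag): even-index sum = 288 mod 256 = 32; odd-index sum = 286 mod 256 = 30 → 20 1e.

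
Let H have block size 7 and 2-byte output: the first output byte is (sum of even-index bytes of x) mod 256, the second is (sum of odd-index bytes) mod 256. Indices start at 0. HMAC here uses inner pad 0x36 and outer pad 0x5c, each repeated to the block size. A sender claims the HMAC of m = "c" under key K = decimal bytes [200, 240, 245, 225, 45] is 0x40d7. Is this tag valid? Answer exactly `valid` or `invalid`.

Key decimal bytes [200, 240, 245, 225, 45] = c8 f0 f5 e1 2d is 5 bytes ≤ B = 7; zero-pad to 7 bytes: K' = c8 f0 f5 e1 2d 00 00.
K' ⊕ ipad = fe c6 c3 d7 1b 36 36; K' ⊕ opad = 94 ac a9 bd 71 5c 5c.
Inner hash: even-index sum = 530 mod 256 = 18; odd-index sum = 566 mod 256 = 54 → 12 36.
Outer hash (recomputed tag): even-index sum = 576 mod 256 = 64; odd-index sum = 471 mod 256 = 215 → 40 d7.
Recomputed tag = 40d7; claimed = 40d7 → match.

valid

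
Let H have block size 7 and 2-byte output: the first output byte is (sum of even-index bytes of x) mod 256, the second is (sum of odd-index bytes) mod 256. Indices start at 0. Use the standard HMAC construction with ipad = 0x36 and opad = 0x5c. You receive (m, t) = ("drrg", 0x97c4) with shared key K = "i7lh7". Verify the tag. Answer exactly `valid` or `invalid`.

valid

Key "i7lh7" = 69 37 6c 68 37 is 5 bytes ≤ B = 7; zero-pad to 7 bytes: K' = 69 37 6c 68 37 00 00.
K' ⊕ ipad = 5f 01 5a 5e 01 36 36; K' ⊕ opad = 35 6b 30 34 6b 5c 5c.
Inner hash: even-index sum = 457 mod 256 = 201; odd-index sum = 363 mod 256 = 107 → c9 6b.
Outer hash (recomputed tag): even-index sum = 407 mod 256 = 151; odd-index sum = 452 mod 256 = 196 → 97 c4.
Recomputed tag = 97c4; claimed = 97c4 → match.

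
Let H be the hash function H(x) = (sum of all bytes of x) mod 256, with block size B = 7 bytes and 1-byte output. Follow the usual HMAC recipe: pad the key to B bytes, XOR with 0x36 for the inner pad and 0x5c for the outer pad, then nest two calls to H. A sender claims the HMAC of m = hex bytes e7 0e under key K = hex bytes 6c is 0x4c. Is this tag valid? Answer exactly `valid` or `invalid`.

Key hex bytes 6c is 1 byte ≤ B = 7; zero-pad to 7 bytes: K' = 6c 00 00 00 00 00 00.
K' ⊕ ipad = 5a 36 36 36 36 36 36; K' ⊕ opad = 30 5c 5c 5c 5c 5c 5c.
Inner hash: sum = 90+54+54+54+54+54+54+231+14 = 659; mod 256 = 147 → 93.
Outer hash (recomputed tag): sum = 48+92+92+92+92+92+92+147 = 747; mod 256 = 235 → eb.
Recomputed tag = eb; claimed = 4c → mismatch.

invalid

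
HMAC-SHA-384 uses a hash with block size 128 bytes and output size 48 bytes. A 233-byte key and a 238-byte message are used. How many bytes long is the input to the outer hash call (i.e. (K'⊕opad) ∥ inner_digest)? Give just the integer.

Key is 233 > 128 bytes, so it is hashed to 48 bytes then zero-padded to 128: |K'| = 128.
Outer input = (K'⊕opad) ∥ H(inner) → 128 + 48 = 176 bytes.

176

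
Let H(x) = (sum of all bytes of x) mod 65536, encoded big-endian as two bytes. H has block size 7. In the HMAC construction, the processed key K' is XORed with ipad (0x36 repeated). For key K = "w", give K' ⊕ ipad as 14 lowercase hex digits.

Key "w" = 77 is 1 byte ≤ B = 7; zero-pad to 7 bytes: K' = 77 00 00 00 00 00 00.
XOR each byte with 0x36: 77⊕36=41, 00⊕36=36, 00⊕36=36, 00⊕36=36, 00⊕36=36, 00⊕36=36, 00⊕36=36.

41363636363636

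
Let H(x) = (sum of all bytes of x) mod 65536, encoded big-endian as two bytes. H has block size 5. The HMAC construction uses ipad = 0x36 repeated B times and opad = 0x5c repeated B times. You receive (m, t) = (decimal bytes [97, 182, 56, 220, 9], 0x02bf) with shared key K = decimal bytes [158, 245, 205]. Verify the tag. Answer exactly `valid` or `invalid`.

valid

Key decimal bytes [158, 245, 205] = 9e f5 cd is 3 bytes ≤ B = 5; zero-pad to 5 bytes: K' = 9e f5 cd 00 00.
K' ⊕ ipad = a8 c3 fb 36 36; K' ⊕ opad = c2 a9 91 5c 5c.
Inner hash: sum = 168+195+251+54+54+97+182+56+220+9 = 1286 → 05 06.
Outer hash (recomputed tag): sum = 194+169+145+92+92+5+6 = 703 → 02 bf.
Recomputed tag = 02bf; claimed = 02bf → match.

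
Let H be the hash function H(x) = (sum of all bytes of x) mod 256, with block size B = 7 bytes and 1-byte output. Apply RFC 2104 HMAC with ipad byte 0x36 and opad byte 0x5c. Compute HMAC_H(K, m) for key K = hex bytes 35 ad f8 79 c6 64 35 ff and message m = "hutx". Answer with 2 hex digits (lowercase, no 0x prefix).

Key hex bytes 35 ad f8 79 c6 64 35 ff is 8 bytes > B = 7, so hash it first: H(key) = b1, then zero-pad to 7 bytes: K' = b1 00 00 00 00 00 00.
K' ⊕ ipad = 87 36 36 36 36 36 36.  K' ⊕ opad = ed 5c 5c 5c 5c 5c 5c.
Inner input = (K'⊕ipad) ∥ m = 87 36 36 36 36 36 36 ∥ 68 75 74 78.
Inner hash: sum = 135+54+54+54+54+54+54+104+117+116+120 = 916; mod 256 = 148 → 94.
Outer input = (K'⊕opad) ∥ inner = ed 5c 5c 5c 5c 5c 5c ∥ 94.
Outer hash (tag): sum = 237+92+92+92+92+92+92+148 = 937; mod 256 = 169 → a9.

a9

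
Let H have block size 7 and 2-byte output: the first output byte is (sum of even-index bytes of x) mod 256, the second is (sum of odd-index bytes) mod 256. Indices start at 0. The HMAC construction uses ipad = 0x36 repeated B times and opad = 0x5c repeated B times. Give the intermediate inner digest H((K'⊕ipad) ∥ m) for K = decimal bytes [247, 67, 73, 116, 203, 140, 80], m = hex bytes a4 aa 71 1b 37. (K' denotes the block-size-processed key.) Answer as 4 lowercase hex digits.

Key decimal bytes [247, 67, 73, 116, 203, 140, 80] = f7 43 49 74 cb 8c 50 is exactly B = 7 bytes: K' = f7 43 49 74 cb 8c 50.
K' ⊕ ipad = c1 75 7f 42 fd ba 66.
Inner input = c1 75 7f 42 fd ba 66 ∥ a4 aa 71 1b 37.
Inner hash: even-index sum = 872 mod 256 = 104; odd-index sum = 701 mod 256 = 189 → 68 bd.

68bd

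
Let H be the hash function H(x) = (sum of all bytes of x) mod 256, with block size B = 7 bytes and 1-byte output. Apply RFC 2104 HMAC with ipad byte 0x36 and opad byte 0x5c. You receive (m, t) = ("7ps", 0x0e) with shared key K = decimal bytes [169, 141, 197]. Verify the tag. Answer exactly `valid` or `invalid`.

Key decimal bytes [169, 141, 197] = a9 8d c5 is 3 bytes ≤ B = 7; zero-pad to 7 bytes: K' = a9 8d c5 00 00 00 00.
K' ⊕ ipad = 9f bb f3 36 36 36 36; K' ⊕ opad = f5 d1 99 5c 5c 5c 5c.
Inner hash: sum = 159+187+243+54+54+54+54+55+112+115 = 1087; mod 256 = 63 → 3f.
Outer hash (recomputed tag): sum = 245+209+153+92+92+92+92+63 = 1038; mod 256 = 14 → 0e.
Recomputed tag = 0e; claimed = 0e → match.

valid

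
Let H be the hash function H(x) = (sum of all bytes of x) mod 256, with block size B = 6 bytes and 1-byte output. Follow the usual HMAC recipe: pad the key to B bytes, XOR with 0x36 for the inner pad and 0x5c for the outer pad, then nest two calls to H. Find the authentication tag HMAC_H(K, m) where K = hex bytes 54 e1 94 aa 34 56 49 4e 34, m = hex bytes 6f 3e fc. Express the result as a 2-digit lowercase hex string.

Key hex bytes 54 e1 94 aa 34 56 49 4e 34 is 9 bytes > B = 6, so hash it first: H(key) = c8, then zero-pad to 6 bytes: K' = c8 00 00 00 00 00.
K' ⊕ ipad = fe 36 36 36 36 36.  K' ⊕ opad = 94 5c 5c 5c 5c 5c.
Inner input = (K'⊕ipad) ∥ m = fe 36 36 36 36 36 ∥ 6f 3e fc.
Inner hash: sum = 254+54+54+54+54+54+111+62+252 = 949; mod 256 = 181 → b5.
Outer input = (K'⊕opad) ∥ inner = 94 5c 5c 5c 5c 5c ∥ b5.
Outer hash (tag): sum = 148+92+92+92+92+92+181 = 789; mod 256 = 21 → 15.

15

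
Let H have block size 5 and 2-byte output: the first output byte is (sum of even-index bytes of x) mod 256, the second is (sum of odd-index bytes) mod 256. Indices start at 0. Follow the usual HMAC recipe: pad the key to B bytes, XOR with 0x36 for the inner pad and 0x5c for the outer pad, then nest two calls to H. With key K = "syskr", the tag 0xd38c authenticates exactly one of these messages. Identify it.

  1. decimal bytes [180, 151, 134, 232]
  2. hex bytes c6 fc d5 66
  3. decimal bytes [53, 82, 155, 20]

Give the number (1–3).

2

Key "syskr" = 73 79 73 6b 72 is exactly B = 5 bytes: K' = 73 79 73 6b 72.
K' ⊕ ipad = 45 4f 45 5d 44; K' ⊕ opad = 2f 25 2f 37 2e.
m1: inner = H(45 4f 45 5d 44 b4 97 86 e8) = 4d e6; tag = H(2f 25 2f 37 2e 4d e6) = 72a9
m2: inner = H(45 4f 45 5d 44 c6 fc d5 66) = 30 47; tag = H(2f 25 2f 37 2e 30 47) = d38c ← matches
m3: inner = H(45 4f 45 5d 44 35 52 9b 14) = 34 7c; tag = H(2f 25 2f 37 2e 34 7c) = 0890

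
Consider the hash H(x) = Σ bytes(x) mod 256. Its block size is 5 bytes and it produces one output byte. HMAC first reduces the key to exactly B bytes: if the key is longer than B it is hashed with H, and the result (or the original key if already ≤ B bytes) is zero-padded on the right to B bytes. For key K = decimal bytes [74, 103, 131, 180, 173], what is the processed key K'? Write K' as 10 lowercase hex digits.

Key decimal bytes [74, 103, 131, 180, 173] = 4a 67 83 b4 ad is exactly B = 5 bytes: K' = 4a 67 83 b4 ad.

4a6783b4ad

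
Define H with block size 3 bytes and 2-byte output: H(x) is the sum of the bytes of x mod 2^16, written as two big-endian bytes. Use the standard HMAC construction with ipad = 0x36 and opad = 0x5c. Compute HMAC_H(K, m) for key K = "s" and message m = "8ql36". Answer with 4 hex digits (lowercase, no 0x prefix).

Key "s" = 73 is 1 byte ≤ B = 3; zero-pad to 3 bytes: K' = 73 00 00.
K' ⊕ ipad = 45 36 36.  K' ⊕ opad = 2f 5c 5c.
Inner input = (K'⊕ipad) ∥ m = 45 36 36 ∥ 38 71 6c 33 36.
Inner hash: sum = 69+54+54+56+113+108+51+54 = 559 → 02 2f.
Outer input = (K'⊕opad) ∥ inner = 2f 5c 5c ∥ 02 2f.
Outer hash (tag): sum = 47+92+92+2+47 = 280 → 01 18.

0118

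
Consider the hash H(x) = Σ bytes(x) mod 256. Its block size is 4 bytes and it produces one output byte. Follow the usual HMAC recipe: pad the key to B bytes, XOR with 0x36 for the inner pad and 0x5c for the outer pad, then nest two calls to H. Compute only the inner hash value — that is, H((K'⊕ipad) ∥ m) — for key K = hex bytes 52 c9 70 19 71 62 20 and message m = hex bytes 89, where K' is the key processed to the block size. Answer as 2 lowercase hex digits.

cc

Key hex bytes 52 c9 70 19 71 62 20 is 7 bytes > B = 4, so hash it first: H(key) = 97, then zero-pad to 4 bytes: K' = 97 00 00 00.
K' ⊕ ipad = a1 36 36 36.
Inner input = a1 36 36 36 ∥ 89.
Inner hash: sum = 161+54+54+54+137 = 460; mod 256 = 204 → cc.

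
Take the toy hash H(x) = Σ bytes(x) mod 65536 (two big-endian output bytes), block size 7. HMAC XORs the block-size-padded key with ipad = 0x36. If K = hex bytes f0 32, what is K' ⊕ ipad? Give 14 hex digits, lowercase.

c6043636363636

Key hex bytes f0 32 is 2 bytes ≤ B = 7; zero-pad to 7 bytes: K' = f0 32 00 00 00 00 00.
XOR each byte with 0x36: f0⊕36=c6, 32⊕36=04, 00⊕36=36, 00⊕36=36, 00⊕36=36, 00⊕36=36, 00⊕36=36.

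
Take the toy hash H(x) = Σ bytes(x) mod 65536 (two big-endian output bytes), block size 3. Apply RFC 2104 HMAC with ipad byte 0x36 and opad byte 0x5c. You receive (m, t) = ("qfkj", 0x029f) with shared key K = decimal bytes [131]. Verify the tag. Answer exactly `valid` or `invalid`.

Key decimal bytes [131] = 83 is 1 byte ≤ B = 3; zero-pad to 3 bytes: K' = 83 00 00.
K' ⊕ ipad = b5 36 36; K' ⊕ opad = df 5c 5c.
Inner hash: sum = 181+54+54+113+102+107+106 = 717 → 02 cd.
Outer hash (recomputed tag): sum = 223+92+92+2+205 = 614 → 02 66.
Recomputed tag = 0266; claimed = 029f → mismatch.

invalid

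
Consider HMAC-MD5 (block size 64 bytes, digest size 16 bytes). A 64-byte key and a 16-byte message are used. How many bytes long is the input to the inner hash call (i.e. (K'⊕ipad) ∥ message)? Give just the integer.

80

Key is 64 ≤ 64 bytes, zero-padded: |K'| = 64.
Inner input = (K'⊕ipad) ∥ m → 64 + 16 = 80 bytes.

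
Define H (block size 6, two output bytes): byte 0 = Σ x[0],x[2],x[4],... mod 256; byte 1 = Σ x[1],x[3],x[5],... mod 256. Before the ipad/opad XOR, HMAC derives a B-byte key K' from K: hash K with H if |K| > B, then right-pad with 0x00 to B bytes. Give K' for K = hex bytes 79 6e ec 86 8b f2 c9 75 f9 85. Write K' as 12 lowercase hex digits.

|K| = 10 > B = 6, so first hash the key.
H(K): even-index sum = 946 mod 256 = 178; odd-index sum = 736 mod 256 = 224 → b2 e0.
Zero-pad H(K) = b2 e0 to 6 bytes: K' = b2 e0 00 00 00 00.

b2e000000000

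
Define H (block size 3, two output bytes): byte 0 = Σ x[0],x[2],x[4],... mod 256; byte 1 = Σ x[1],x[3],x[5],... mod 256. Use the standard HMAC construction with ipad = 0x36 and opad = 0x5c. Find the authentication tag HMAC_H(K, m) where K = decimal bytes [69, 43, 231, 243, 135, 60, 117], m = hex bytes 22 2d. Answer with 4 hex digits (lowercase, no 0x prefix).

Key decimal bytes [69, 43, 231, 243, 135, 60, 117] = 45 2b e7 f3 87 3c 75 is 7 bytes > B = 3, so hash it first: H(key) = 28 5a, then zero-pad to 3 bytes: K' = 28 5a 00.
K' ⊕ ipad = 1e 6c 36.  K' ⊕ opad = 74 06 5c.
Inner input = (K'⊕ipad) ∥ m = 1e 6c 36 ∥ 22 2d.
Inner hash: even-index sum = 129 mod 256 = 129; odd-index sum = 142 mod 256 = 142 → 81 8e.
Outer input = (K'⊕opad) ∥ inner = 74 06 5c ∥ 81 8e.
Outer hash (tag): even-index sum = 350 mod 256 = 94; odd-index sum = 135 mod 256 = 135 → 5e 87.

5e87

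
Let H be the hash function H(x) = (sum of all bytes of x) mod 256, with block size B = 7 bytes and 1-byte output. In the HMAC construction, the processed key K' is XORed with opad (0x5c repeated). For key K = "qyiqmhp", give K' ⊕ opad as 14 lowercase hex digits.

2d25352d31342c

Key "qyiqmhp" = 71 79 69 71 6d 68 70 is exactly B = 7 bytes: K' = 71 79 69 71 6d 68 70.
XOR each byte with 0x5c: 71⊕5c=2d, 79⊕5c=25, 69⊕5c=35, 71⊕5c=2d, 6d⊕5c=31, 68⊕5c=34, 70⊕5c=2c.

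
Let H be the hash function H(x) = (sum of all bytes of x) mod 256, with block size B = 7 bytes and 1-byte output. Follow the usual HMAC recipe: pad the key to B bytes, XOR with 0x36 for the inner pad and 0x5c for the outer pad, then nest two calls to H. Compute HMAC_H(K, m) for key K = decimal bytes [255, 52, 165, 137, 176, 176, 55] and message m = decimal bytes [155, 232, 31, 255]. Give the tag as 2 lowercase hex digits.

Key decimal bytes [255, 52, 165, 137, 176, 176, 55] = ff 34 a5 89 b0 b0 37 is exactly B = 7 bytes: K' = ff 34 a5 89 b0 b0 37.
K' ⊕ ipad = c9 02 93 bf 86 86 01.  K' ⊕ opad = a3 68 f9 d5 ec ec 6b.
Inner input = (K'⊕ipad) ∥ m = c9 02 93 bf 86 86 01 ∥ 9b e8 1f ff.
Inner hash: sum = 201+2+147+191+134+134+1+155+232+31+255 = 1483; mod 256 = 203 → cb.
Outer input = (K'⊕opad) ∥ inner = a3 68 f9 d5 ec ec 6b ∥ cb.
Outer hash (tag): sum = 163+104+249+213+236+236+107+203 = 1511; mod 256 = 231 → e7.

e7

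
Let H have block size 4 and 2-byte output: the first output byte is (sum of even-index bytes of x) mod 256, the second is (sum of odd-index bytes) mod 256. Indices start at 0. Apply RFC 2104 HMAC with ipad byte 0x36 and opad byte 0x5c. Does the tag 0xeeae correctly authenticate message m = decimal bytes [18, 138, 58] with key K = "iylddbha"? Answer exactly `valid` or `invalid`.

invalid

Key "iylddbha" = 69 79 6c 64 64 62 68 61 is 8 bytes > B = 4, so hash it first: H(key) = a1 a0, then zero-pad to 4 bytes: K' = a1 a0 00 00.
K' ⊕ ipad = 97 96 36 36; K' ⊕ opad = fd fc 5c 5c.
Inner hash: even-index sum = 281 mod 256 = 25; odd-index sum = 342 mod 256 = 86 → 19 56.
Outer hash (recomputed tag): even-index sum = 370 mod 256 = 114; odd-index sum = 430 mod 256 = 174 → 72 ae.
Recomputed tag = 72ae; claimed = eeae → mismatch.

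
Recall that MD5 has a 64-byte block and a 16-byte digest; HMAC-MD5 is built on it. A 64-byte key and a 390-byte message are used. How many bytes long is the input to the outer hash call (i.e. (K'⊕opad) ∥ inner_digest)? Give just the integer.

Key is 64 ≤ 64 bytes, zero-padded: |K'| = 64.
Outer input = (K'⊕opad) ∥ H(inner) → 64 + 16 = 80 bytes.

80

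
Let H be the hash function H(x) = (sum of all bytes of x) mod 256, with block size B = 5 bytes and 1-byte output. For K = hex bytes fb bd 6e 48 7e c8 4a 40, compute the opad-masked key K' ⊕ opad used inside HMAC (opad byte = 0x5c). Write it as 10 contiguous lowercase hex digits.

625c5c5c5c

Key hex bytes fb bd 6e 48 7e c8 4a 40 is 8 bytes > B = 5, so hash it first: H(key) = 3e, then zero-pad to 5 bytes: K' = 3e 00 00 00 00.
XOR each byte with 0x5c: 3e⊕5c=62, 00⊕5c=5c, 00⊕5c=5c, 00⊕5c=5c, 00⊕5c=5c.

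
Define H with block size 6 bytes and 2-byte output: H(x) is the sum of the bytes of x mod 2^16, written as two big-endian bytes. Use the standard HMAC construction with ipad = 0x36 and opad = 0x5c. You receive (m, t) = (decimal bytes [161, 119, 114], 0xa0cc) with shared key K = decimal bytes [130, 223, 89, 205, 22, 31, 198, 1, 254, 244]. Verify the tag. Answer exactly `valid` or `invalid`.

Key decimal bytes [130, 223, 89, 205, 22, 31, 198, 1, 254, 244] = 82 df 59 cd 16 1f c6 01 fe f4 is 10 bytes > B = 6, so hash it first: H(key) = 05 75, then zero-pad to 6 bytes: K' = 05 75 00 00 00 00.
K' ⊕ ipad = 33 43 36 36 36 36; K' ⊕ opad = 59 29 5c 5c 5c 5c.
Inner hash: sum = 51+67+54+54+54+54+161+119+114 = 728 → 02 d8.
Outer hash (recomputed tag): sum = 89+41+92+92+92+92+2+216 = 716 → 02 cc.
Recomputed tag = 02cc; claimed = a0cc → mismatch.

invalid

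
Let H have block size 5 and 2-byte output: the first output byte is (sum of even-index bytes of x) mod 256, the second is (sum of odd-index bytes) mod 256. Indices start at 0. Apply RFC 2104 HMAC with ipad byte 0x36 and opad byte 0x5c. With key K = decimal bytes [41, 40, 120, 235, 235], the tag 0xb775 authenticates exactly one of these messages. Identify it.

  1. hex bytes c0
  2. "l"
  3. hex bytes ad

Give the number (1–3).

Key decimal bytes [41, 40, 120, 235, 235] = 29 28 78 eb eb is exactly B = 5 bytes: K' = 29 28 78 eb eb.
K' ⊕ ipad = 1f 1e 4e dd dd; K' ⊕ opad = 75 74 24 b7 b7.
m1: inner = H(1f 1e 4e dd dd c0) = 4a bb; tag = H(75 74 24 b7 b7 4a bb) = 0b75
m2: inner = H(1f 1e 4e dd dd 6c) = 4a 67; tag = H(75 74 24 b7 b7 4a 67) = b775 ← matches
m3: inner = H(1f 1e 4e dd dd ad) = 4a a8; tag = H(75 74 24 b7 b7 4a a8) = f875

2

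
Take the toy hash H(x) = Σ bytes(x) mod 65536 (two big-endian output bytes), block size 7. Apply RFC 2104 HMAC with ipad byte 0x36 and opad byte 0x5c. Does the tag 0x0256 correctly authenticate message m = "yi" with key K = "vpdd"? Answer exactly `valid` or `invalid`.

invalid

Key "vpdd" = 76 70 64 64 is 4 bytes ≤ B = 7; zero-pad to 7 bytes: K' = 76 70 64 64 00 00 00.
K' ⊕ ipad = 40 46 52 52 36 36 36; K' ⊕ opad = 2a 2c 38 38 5c 5c 5c.
Inner hash: sum = 64+70+82+82+54+54+54+121+105 = 686 → 02 ae.
Outer hash (recomputed tag): sum = 42+44+56+56+92+92+92+2+174 = 650 → 02 8a.
Recomputed tag = 028a; claimed = 0256 → mismatch.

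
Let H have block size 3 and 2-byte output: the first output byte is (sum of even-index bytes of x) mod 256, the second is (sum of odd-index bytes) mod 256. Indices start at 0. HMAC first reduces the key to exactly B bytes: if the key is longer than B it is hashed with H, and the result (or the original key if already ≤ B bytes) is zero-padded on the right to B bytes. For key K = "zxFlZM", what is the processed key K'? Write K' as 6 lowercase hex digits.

|K| = 6 > B = 3, so first hash the key.
H(K): even-index sum = 282 mod 256 = 26; odd-index sum = 305 mod 256 = 49 → 1a 31.
Zero-pad H(K) = 1a 31 to 3 bytes: K' = 1a 31 00.

1a3100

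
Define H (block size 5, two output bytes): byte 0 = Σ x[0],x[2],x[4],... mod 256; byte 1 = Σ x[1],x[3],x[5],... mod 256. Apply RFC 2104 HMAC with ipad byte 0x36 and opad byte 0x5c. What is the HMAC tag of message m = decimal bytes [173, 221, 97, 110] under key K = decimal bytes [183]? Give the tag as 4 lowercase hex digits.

1df0

Key decimal bytes [183] = b7 is 1 byte ≤ B = 5; zero-pad to 5 bytes: K' = b7 00 00 00 00.
K' ⊕ ipad = 81 36 36 36 36.  K' ⊕ opad = eb 5c 5c 5c 5c.
Inner input = (K'⊕ipad) ∥ m = 81 36 36 36 36 ∥ ad dd 61 6e.
Inner hash: even-index sum = 568 mod 256 = 56; odd-index sum = 378 mod 256 = 122 → 38 7a.
Outer input = (K'⊕opad) ∥ inner = eb 5c 5c 5c 5c ∥ 38 7a.
Outer hash (tag): even-index sum = 541 mod 256 = 29; odd-index sum = 240 mod 256 = 240 → 1d f0.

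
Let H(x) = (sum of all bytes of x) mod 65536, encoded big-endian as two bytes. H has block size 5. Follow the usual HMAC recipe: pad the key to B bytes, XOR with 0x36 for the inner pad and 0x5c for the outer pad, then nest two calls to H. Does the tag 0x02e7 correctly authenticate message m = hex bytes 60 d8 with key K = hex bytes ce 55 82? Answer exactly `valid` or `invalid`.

valid

Key hex bytes ce 55 82 is 3 bytes ≤ B = 5; zero-pad to 5 bytes: K' = ce 55 82 00 00.
K' ⊕ ipad = f8 63 b4 36 36; K' ⊕ opad = 92 09 de 5c 5c.
Inner hash: sum = 248+99+180+54+54+96+216 = 947 → 03 b3.
Outer hash (recomputed tag): sum = 146+9+222+92+92+3+179 = 743 → 02 e7.
Recomputed tag = 02e7; claimed = 02e7 → match.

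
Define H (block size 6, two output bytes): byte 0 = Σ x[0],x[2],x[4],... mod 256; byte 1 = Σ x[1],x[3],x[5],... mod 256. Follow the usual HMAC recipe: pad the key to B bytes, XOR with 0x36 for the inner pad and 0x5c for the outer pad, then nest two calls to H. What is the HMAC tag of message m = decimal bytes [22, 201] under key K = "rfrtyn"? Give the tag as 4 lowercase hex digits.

6e47

Key "rfrtyn" = 72 66 72 74 79 6e is exactly B = 6 bytes: K' = 72 66 72 74 79 6e.
K' ⊕ ipad = 44 50 44 42 4f 58.  K' ⊕ opad = 2e 3a 2e 28 25 32.
Inner input = (K'⊕ipad) ∥ m = 44 50 44 42 4f 58 ∥ 16 c9.
Inner hash: even-index sum = 237 mod 256 = 237; odd-index sum = 435 mod 256 = 179 → ed b3.
Outer input = (K'⊕opad) ∥ inner = 2e 3a 2e 28 25 32 ∥ ed b3.
Outer hash (tag): even-index sum = 366 mod 256 = 110; odd-index sum = 327 mod 256 = 71 → 6e 47.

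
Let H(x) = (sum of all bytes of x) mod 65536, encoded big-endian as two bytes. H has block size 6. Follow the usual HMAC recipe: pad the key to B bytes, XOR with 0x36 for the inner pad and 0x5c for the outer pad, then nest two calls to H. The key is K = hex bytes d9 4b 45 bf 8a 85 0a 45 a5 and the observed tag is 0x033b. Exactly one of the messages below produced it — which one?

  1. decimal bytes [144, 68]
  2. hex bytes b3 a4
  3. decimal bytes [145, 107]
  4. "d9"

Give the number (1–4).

Key hex bytes d9 4b 45 bf 8a 85 0a 45 a5 is 9 bytes > B = 6, so hash it first: H(key) = 04 2b, then zero-pad to 6 bytes: K' = 04 2b 00 00 00 00.
K' ⊕ ipad = 32 1d 36 36 36 36; K' ⊕ opad = 58 77 5c 5c 5c 5c.
m1: inner = H(32 1d 36 36 36 36 90 44) = 01 fb; tag = H(58 77 5c 5c 5c 5c 01 fb) = 033b ← matches
m2: inner = H(32 1d 36 36 36 36 b3 a4) = 02 7e; tag = H(58 77 5c 5c 5c 5c 02 7e) = 02bf
m3: inner = H(32 1d 36 36 36 36 91 6b) = 02 23; tag = H(58 77 5c 5c 5c 5c 02 23) = 0264
m4: inner = H(32 1d 36 36 36 36 64 39) = 01 c4; tag = H(58 77 5c 5c 5c 5c 01 c4) = 0304

1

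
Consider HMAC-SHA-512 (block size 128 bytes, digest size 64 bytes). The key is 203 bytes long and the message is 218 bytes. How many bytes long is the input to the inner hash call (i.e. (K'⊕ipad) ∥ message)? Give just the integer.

Key is 203 > 128 bytes, so it is hashed to 64 bytes then zero-padded to 128: |K'| = 128.
Inner input = (K'⊕ipad) ∥ m → 128 + 218 = 346 bytes.

346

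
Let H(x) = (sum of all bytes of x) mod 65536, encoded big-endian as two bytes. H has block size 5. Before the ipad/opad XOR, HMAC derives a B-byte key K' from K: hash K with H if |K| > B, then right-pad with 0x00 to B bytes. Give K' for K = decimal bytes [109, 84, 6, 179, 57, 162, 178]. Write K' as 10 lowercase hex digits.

|K| = 7 > B = 5, so first hash the key.
H(K): sum = 109+84+6+179+57+162+178 = 775 → 03 07.
Zero-pad H(K) = 03 07 to 5 bytes: K' = 03 07 00 00 00.

0307000000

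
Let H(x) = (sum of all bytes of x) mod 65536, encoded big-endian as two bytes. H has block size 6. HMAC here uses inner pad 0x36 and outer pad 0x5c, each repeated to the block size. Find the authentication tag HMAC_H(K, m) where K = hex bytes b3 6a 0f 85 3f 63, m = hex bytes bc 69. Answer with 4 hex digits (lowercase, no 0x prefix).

0346

Key hex bytes b3 6a 0f 85 3f 63 is exactly B = 6 bytes: K' = b3 6a 0f 85 3f 63.
K' ⊕ ipad = 85 5c 39 b3 09 55.  K' ⊕ opad = ef 36 53 d9 63 3f.
Inner input = (K'⊕ipad) ∥ m = 85 5c 39 b3 09 55 ∥ bc 69.
Inner hash: sum = 133+92+57+179+9+85+188+105 = 848 → 03 50.
Outer input = (K'⊕opad) ∥ inner = ef 36 53 d9 63 3f ∥ 03 50.
Outer hash (tag): sum = 239+54+83+217+99+63+3+80 = 838 → 03 46.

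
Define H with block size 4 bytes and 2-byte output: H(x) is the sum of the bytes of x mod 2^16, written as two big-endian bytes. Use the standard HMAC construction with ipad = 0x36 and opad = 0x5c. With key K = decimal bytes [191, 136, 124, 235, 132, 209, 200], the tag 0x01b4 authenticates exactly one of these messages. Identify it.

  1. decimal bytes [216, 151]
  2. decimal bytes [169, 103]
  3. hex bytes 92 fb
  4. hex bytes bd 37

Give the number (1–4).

Key decimal bytes [191, 136, 124, 235, 132, 209, 200] = bf 88 7c eb 84 d1 c8 is 7 bytes > B = 4, so hash it first: H(key) = 04 cb, then zero-pad to 4 bytes: K' = 04 cb 00 00.
K' ⊕ ipad = 32 fd 36 36; K' ⊕ opad = 58 97 5c 5c.
m1: inner = H(32 fd 36 36 d8 97) = 03 0a; tag = H(58 97 5c 5c 03 0a) = 01b4 ← matches
m2: inner = H(32 fd 36 36 a9 67) = 02 ab; tag = H(58 97 5c 5c 02 ab) = 0254
m3: inner = H(32 fd 36 36 92 fb) = 03 28; tag = H(58 97 5c 5c 03 28) = 01d2
m4: inner = H(32 fd 36 36 bd 37) = 02 8f; tag = H(58 97 5c 5c 02 8f) = 0238

1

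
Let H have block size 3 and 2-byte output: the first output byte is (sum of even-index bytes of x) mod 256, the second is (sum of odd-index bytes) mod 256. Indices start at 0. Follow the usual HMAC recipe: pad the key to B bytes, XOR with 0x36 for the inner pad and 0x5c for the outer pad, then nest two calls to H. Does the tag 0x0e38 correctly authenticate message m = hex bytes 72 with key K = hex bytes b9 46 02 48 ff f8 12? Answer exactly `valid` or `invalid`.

Key hex bytes b9 46 02 48 ff f8 12 is 7 bytes > B = 3, so hash it first: H(key) = cc 86, then zero-pad to 3 bytes: K' = cc 86 00.
K' ⊕ ipad = fa b0 36; K' ⊕ opad = 90 da 5c.
Inner hash: even-index sum = 304 mod 256 = 48; odd-index sum = 290 mod 256 = 34 → 30 22.
Outer hash (recomputed tag): even-index sum = 270 mod 256 = 14; odd-index sum = 266 mod 256 = 10 → 0e 0a.
Recomputed tag = 0e0a; claimed = 0e38 → mismatch.

invalid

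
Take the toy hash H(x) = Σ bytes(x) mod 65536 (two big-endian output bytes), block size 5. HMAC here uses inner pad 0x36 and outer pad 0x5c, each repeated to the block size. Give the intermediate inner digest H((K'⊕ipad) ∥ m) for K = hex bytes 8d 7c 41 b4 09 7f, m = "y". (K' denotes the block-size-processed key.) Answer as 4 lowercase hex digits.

Key hex bytes 8d 7c 41 b4 09 7f is 6 bytes > B = 5, so hash it first: H(key) = 02 86, then zero-pad to 5 bytes: K' = 02 86 00 00 00.
K' ⊕ ipad = 34 b0 36 36 36.
Inner input = 34 b0 36 36 36 ∥ 79.
Inner hash: sum = 52+176+54+54+54+121 = 511 → 01 ff.

01ff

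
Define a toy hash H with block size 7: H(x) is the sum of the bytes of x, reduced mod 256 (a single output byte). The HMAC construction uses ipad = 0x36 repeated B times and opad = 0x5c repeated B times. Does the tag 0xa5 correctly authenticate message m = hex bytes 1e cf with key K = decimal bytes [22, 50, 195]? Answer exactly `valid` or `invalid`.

valid

Key decimal bytes [22, 50, 195] = 16 32 c3 is 3 bytes ≤ B = 7; zero-pad to 7 bytes: K' = 16 32 c3 00 00 00 00.
K' ⊕ ipad = 20 04 f5 36 36 36 36; K' ⊕ opad = 4a 6e 9f 5c 5c 5c 5c.
Inner hash: sum = 32+4+245+54+54+54+54+30+207 = 734; mod 256 = 222 → de.
Outer hash (recomputed tag): sum = 74+110+159+92+92+92+92+222 = 933; mod 256 = 165 → a5.
Recomputed tag = a5; claimed = a5 → match.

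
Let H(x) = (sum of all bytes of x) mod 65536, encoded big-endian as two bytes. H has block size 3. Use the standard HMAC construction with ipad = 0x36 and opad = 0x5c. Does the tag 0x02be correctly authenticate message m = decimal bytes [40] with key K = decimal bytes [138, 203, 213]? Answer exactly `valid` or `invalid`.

Key decimal bytes [138, 203, 213] = 8a cb d5 is exactly B = 3 bytes: K' = 8a cb d5.
K' ⊕ ipad = bc fd e3; K' ⊕ opad = d6 97 89.
Inner hash: sum = 188+253+227+40 = 708 → 02 c4.
Outer hash (recomputed tag): sum = 214+151+137+2+196 = 700 → 02 bc.
Recomputed tag = 02bc; claimed = 02be → mismatch.

invalid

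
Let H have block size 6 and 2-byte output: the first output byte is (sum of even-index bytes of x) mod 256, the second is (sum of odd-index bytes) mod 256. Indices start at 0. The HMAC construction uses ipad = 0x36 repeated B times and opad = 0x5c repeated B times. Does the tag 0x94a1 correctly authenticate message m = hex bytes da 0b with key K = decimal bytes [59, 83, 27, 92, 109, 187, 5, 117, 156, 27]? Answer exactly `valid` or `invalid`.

invalid

Key decimal bytes [59, 83, 27, 92, 109, 187, 5, 117, 156, 27] = 3b 53 1b 5c 6d bb 05 75 9c 1b is 10 bytes > B = 6, so hash it first: H(key) = 64 fa, then zero-pad to 6 bytes: K' = 64 fa 00 00 00 00.
K' ⊕ ipad = 52 cc 36 36 36 36; K' ⊕ opad = 38 a6 5c 5c 5c 5c.
Inner hash: even-index sum = 408 mod 256 = 152; odd-index sum = 323 mod 256 = 67 → 98 43.
Outer hash (recomputed tag): even-index sum = 392 mod 256 = 136; odd-index sum = 417 mod 256 = 161 → 88 a1.
Recomputed tag = 88a1; claimed = 94a1 → mismatch.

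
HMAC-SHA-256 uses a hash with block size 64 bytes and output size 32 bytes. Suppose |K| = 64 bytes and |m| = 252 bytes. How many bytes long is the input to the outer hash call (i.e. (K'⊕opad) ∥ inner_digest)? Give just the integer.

Key is 64 ≤ 64 bytes, zero-padded: |K'| = 64.
Outer input = (K'⊕opad) ∥ H(inner) → 64 + 32 = 96 bytes.

96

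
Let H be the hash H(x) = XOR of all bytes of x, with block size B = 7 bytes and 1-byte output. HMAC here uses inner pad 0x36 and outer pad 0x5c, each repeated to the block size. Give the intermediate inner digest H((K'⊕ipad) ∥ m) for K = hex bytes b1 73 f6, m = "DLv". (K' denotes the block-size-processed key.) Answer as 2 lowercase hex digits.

7c

Key hex bytes b1 73 f6 is 3 bytes ≤ B = 7; zero-pad to 7 bytes: K' = b1 73 f6 00 00 00 00.
K' ⊕ ipad = 87 45 c0 36 36 36 36.
Inner input = 87 45 c0 36 36 36 36 ∥ 44 4c 76.
Inner hash: XOR 87⊕45⊕c0⊕36⊕36⊕36⊕36⊕44⊕4c⊕76 = 7c.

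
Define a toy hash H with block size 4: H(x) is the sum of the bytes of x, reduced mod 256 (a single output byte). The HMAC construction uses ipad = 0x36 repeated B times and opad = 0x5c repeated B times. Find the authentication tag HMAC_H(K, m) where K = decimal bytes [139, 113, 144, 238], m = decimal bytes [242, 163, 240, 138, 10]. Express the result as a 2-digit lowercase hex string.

1d

Key decimal bytes [139, 113, 144, 238] = 8b 71 90 ee is exactly B = 4 bytes: K' = 8b 71 90 ee.
K' ⊕ ipad = bd 47 a6 d8.  K' ⊕ opad = d7 2d cc b2.
Inner input = (K'⊕ipad) ∥ m = bd 47 a6 d8 ∥ f2 a3 f0 8a 0a.
Inner hash: sum = 189+71+166+216+242+163+240+138+10 = 1435; mod 256 = 155 → 9b.
Outer input = (K'⊕opad) ∥ inner = d7 2d cc b2 ∥ 9b.
Outer hash (tag): sum = 215+45+204+178+155 = 797; mod 256 = 29 → 1d.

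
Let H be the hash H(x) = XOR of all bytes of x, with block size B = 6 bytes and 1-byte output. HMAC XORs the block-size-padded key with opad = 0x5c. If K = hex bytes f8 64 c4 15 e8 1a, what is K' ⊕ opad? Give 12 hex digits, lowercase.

Key hex bytes f8 64 c4 15 e8 1a is exactly B = 6 bytes: K' = f8 64 c4 15 e8 1a.
XOR each byte with 0x5c: f8⊕5c=a4, 64⊕5c=38, c4⊕5c=98, 15⊕5c=49, e8⊕5c=b4, 1a⊕5c=46.

a4389849b446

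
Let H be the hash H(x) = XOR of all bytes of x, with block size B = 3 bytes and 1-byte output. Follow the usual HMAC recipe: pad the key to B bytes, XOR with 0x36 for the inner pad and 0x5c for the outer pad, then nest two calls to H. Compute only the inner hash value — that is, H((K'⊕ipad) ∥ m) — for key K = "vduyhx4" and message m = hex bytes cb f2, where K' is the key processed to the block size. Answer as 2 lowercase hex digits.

35

Key "vduyhx4" = 76 64 75 79 68 78 34 is 7 bytes > B = 3, so hash it first: H(key) = 3a, then zero-pad to 3 bytes: K' = 3a 00 00.
K' ⊕ ipad = 0c 36 36.
Inner input = 0c 36 36 ∥ cb f2.
Inner hash: XOR 0c⊕36⊕36⊕cb⊕f2 = 35.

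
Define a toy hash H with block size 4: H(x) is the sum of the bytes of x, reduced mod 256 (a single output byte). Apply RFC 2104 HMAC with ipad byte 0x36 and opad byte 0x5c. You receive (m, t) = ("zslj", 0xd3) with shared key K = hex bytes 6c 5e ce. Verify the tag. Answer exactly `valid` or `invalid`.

Key hex bytes 6c 5e ce is 3 bytes ≤ B = 4; zero-pad to 4 bytes: K' = 6c 5e ce 00.
K' ⊕ ipad = 5a 68 f8 36; K' ⊕ opad = 30 02 92 5c.
Inner hash: sum = 90+104+248+54+122+115+108+106 = 947; mod 256 = 179 → b3.
Outer hash (recomputed tag): sum = 48+2+146+92+179 = 467; mod 256 = 211 → d3.
Recomputed tag = d3; claimed = d3 → match.

valid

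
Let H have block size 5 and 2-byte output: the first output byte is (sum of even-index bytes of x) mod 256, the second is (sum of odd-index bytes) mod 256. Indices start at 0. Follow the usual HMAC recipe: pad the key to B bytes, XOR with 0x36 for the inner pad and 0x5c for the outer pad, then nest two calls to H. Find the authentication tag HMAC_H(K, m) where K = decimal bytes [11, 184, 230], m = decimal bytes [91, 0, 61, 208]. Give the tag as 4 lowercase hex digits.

Key decimal bytes [11, 184, 230] = 0b b8 e6 is 3 bytes ≤ B = 5; zero-pad to 5 bytes: K' = 0b b8 e6 00 00.
K' ⊕ ipad = 3d 8e d0 36 36.  K' ⊕ opad = 57 e4 ba 5c 5c.
Inner input = (K'⊕ipad) ∥ m = 3d 8e d0 36 36 ∥ 5b 00 3d d0.
Inner hash: even-index sum = 531 mod 256 = 19; odd-index sum = 348 mod 256 = 92 → 13 5c.
Outer input = (K'⊕opad) ∥ inner = 57 e4 ba 5c 5c ∥ 13 5c.
Outer hash (tag): even-index sum = 457 mod 256 = 201; odd-index sum = 339 mod 256 = 83 → c9 53.

c953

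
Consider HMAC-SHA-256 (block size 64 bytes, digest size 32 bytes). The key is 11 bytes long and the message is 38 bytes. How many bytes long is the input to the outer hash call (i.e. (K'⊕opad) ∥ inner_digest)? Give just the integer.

96

Key is 11 ≤ 64 bytes, zero-padded: |K'| = 64.
Outer input = (K'⊕opad) ∥ H(inner) → 64 + 32 = 96 bytes.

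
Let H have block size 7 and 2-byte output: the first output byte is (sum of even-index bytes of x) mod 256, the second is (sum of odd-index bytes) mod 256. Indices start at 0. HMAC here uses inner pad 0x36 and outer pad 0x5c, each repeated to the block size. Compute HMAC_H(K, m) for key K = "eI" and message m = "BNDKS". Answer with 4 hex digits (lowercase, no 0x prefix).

Key "eI" = 65 49 is 2 bytes ≤ B = 7; zero-pad to 7 bytes: K' = 65 49 00 00 00 00 00.
K' ⊕ ipad = 53 7f 36 36 36 36 36.  K' ⊕ opad = 39 15 5c 5c 5c 5c 5c.
Inner input = (K'⊕ipad) ∥ m = 53 7f 36 36 36 36 36 ∥ 42 4e 44 4b 53.
Inner hash: even-index sum = 398 mod 256 = 142; odd-index sum = 452 mod 256 = 196 → 8e c4.
Outer input = (K'⊕opad) ∥ inner = 39 15 5c 5c 5c 5c 5c ∥ 8e c4.
Outer hash (tag): even-index sum = 529 mod 256 = 17; odd-index sum = 347 mod 256 = 91 → 11 5b.

115b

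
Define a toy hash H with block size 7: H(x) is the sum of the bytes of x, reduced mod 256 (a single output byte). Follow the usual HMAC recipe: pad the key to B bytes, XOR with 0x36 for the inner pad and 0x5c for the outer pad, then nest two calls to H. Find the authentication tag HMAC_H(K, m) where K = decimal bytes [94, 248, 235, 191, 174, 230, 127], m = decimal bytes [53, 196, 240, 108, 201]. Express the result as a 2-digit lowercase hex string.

Key decimal bytes [94, 248, 235, 191, 174, 230, 127] = 5e f8 eb bf ae e6 7f is exactly B = 7 bytes: K' = 5e f8 eb bf ae e6 7f.
K' ⊕ ipad = 68 ce dd 89 98 d0 49.  K' ⊕ opad = 02 a4 b7 e3 f2 ba 23.
Inner input = (K'⊕ipad) ∥ m = 68 ce dd 89 98 d0 49 ∥ 35 c4 f0 6c c9.
Inner hash: sum = 104+206+221+137+152+208+73+53+196+240+108+201 = 1899; mod 256 = 107 → 6b.
Outer input = (K'⊕opad) ∥ inner = 02 a4 b7 e3 f2 ba 23 ∥ 6b.
Outer hash (tag): sum = 2+164+183+227+242+186+35+107 = 1146; mod 256 = 122 → 7a.

7a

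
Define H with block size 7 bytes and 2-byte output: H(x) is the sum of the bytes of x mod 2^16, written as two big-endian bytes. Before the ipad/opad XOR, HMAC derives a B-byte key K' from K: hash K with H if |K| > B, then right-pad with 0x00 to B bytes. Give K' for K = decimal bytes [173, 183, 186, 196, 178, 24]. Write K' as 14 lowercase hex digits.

Key decimal bytes [173, 183, 186, 196, 178, 24] = ad b7 ba c4 b2 18 is 6 bytes ≤ B = 7; zero-pad to 7 bytes: K' = ad b7 ba c4 b2 18 00.

adb7bac4b21800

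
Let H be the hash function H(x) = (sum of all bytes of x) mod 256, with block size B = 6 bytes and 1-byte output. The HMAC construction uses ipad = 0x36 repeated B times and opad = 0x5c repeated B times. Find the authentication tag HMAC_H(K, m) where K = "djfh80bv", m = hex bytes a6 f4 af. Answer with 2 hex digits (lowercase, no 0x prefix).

Key "djfh80bv" = 64 6a 66 68 38 30 62 76 is 8 bytes > B = 6, so hash it first: H(key) = dc, then zero-pad to 6 bytes: K' = dc 00 00 00 00 00.
K' ⊕ ipad = ea 36 36 36 36 36.  K' ⊕ opad = 80 5c 5c 5c 5c 5c.
Inner input = (K'⊕ipad) ∥ m = ea 36 36 36 36 36 ∥ a6 f4 af.
Inner hash: sum = 234+54+54+54+54+54+166+244+175 = 1089; mod 256 = 65 → 41.
Outer input = (K'⊕opad) ∥ inner = 80 5c 5c 5c 5c 5c ∥ 41.
Outer hash (tag): sum = 128+92+92+92+92+92+65 = 653; mod 256 = 141 → 8d.

8d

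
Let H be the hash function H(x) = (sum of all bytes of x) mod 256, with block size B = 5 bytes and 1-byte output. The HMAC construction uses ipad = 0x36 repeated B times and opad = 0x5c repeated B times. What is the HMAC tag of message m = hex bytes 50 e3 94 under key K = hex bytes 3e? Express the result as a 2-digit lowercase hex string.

79

Key hex bytes 3e is 1 byte ≤ B = 5; zero-pad to 5 bytes: K' = 3e 00 00 00 00.
K' ⊕ ipad = 08 36 36 36 36.  K' ⊕ opad = 62 5c 5c 5c 5c.
Inner input = (K'⊕ipad) ∥ m = 08 36 36 36 36 ∥ 50 e3 94.
Inner hash: sum = 8+54+54+54+54+80+227+148 = 679; mod 256 = 167 → a7.
Outer input = (K'⊕opad) ∥ inner = 62 5c 5c 5c 5c ∥ a7.
Outer hash (tag): sum = 98+92+92+92+92+167 = 633; mod 256 = 121 → 79.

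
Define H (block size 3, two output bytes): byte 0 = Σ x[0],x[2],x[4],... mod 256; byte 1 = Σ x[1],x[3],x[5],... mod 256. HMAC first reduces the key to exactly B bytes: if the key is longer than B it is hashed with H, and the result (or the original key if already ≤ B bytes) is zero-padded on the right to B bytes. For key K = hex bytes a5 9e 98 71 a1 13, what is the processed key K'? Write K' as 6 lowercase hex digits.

|K| = 6 > B = 3, so first hash the key.
H(K): even-index sum = 478 mod 256 = 222; odd-index sum = 290 mod 256 = 34 → de 22.
Zero-pad H(K) = de 22 to 3 bytes: K' = de 22 00.

de2200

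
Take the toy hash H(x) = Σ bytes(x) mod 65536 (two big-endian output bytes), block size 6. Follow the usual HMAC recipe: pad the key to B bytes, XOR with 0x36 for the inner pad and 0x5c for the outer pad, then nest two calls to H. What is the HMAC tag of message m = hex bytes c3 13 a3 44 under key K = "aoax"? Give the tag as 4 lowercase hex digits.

Key "aoax" = 61 6f 61 78 is 4 bytes ≤ B = 6; zero-pad to 6 bytes: K' = 61 6f 61 78 00 00.
K' ⊕ ipad = 57 59 57 4e 36 36.  K' ⊕ opad = 3d 33 3d 24 5c 5c.
Inner input = (K'⊕ipad) ∥ m = 57 59 57 4e 36 36 ∥ c3 13 a3 44.
Inner hash: sum = 87+89+87+78+54+54+195+19+163+68 = 894 → 03 7e.
Outer input = (K'⊕opad) ∥ inner = 3d 33 3d 24 5c 5c ∥ 03 7e.
Outer hash (tag): sum = 61+51+61+36+92+92+3+126 = 522 → 02 0a.

020a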